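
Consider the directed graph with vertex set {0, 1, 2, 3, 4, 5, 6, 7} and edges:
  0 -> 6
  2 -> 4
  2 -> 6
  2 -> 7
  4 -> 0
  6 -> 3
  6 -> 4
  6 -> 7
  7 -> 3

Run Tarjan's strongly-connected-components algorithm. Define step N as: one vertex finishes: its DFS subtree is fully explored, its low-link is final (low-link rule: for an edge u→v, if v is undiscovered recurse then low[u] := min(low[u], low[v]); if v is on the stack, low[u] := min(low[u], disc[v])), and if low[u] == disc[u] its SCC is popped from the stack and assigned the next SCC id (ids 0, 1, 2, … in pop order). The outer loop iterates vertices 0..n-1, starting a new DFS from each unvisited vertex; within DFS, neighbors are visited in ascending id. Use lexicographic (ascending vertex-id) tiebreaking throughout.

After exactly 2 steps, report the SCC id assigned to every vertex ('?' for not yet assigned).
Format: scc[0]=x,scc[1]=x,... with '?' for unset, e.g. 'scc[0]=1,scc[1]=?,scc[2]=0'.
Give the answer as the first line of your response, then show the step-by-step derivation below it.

scc[0]=?,scc[1]=?,scc[2]=?,scc[3]=0,scc[4]=?,scc[5]=?,scc[6]=?,scc[7]=?

step 1: low=(low[0]=0,low[1]=?,low[2]=?,low[3]=2,low[4]=?,low[5]=?,low[6]=1,low[7]=?); scc=(scc[0]=?,scc[1]=?,scc[2]=?,scc[3]=0,scc[4]=?,scc[5]=?,scc[6]=?,scc[7]=?)
step 2: low=(low[0]=0,low[1]=?,low[2]=?,low[3]=2,low[4]=0,low[5]=?,low[6]=1,low[7]=?); scc=(scc[0]=?,scc[1]=?,scc[2]=?,scc[3]=0,scc[4]=?,scc[5]=?,scc[6]=?,scc[7]=?)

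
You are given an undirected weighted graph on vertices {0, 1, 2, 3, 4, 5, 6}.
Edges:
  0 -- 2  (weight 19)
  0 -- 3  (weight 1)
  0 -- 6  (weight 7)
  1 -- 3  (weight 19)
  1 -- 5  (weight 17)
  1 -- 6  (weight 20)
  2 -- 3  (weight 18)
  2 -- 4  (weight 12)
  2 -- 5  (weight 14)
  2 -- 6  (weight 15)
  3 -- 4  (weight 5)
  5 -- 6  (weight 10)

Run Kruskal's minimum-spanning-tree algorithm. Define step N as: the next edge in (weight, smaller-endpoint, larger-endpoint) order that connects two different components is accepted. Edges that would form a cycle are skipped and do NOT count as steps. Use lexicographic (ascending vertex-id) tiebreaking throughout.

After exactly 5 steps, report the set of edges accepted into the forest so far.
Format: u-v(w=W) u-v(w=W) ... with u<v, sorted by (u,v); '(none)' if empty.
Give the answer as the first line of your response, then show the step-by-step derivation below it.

0-3(w=1) 0-6(w=7) 2-4(w=12) 3-4(w=5) 5-6(w=10)

step 1: add edge 0-3 (w=1); MST = {0-3(w=1)}
step 2: add edge 3-4 (w=5); MST = {0-3(w=1) 3-4(w=5)}
step 3: add edge 0-6 (w=7); MST = {0-3(w=1) 0-6(w=7) 3-4(w=5)}
step 4: add edge 5-6 (w=10); MST = {0-3(w=1) 0-6(w=7) 3-4(w=5) 5-6(w=10)}
step 5: add edge 2-4 (w=12); MST = {0-3(w=1) 0-6(w=7) 2-4(w=12) 3-4(w=5) 5-6(w=10)}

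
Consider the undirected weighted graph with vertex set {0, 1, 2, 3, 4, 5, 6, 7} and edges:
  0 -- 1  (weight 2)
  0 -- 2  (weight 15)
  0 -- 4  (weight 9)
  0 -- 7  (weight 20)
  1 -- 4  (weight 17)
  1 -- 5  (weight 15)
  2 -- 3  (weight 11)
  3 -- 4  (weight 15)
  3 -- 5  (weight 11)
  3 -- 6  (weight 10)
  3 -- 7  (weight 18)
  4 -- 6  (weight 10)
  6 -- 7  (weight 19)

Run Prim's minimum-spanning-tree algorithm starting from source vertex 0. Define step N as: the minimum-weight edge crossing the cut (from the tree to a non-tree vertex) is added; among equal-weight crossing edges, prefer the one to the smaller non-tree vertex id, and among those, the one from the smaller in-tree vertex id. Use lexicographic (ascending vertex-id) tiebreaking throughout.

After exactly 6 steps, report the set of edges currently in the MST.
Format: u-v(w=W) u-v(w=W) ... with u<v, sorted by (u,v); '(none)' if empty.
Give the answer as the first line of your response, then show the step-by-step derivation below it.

0-1(w=2) 0-4(w=9) 2-3(w=11) 3-5(w=11) 3-6(w=10) 4-6(w=10)

step 1: add edge 0-1 (w=2); MST = {0-1(w=2)}
step 2: add edge 0-4 (w=9); MST = {0-1(w=2) 0-4(w=9)}
step 3: add edge 4-6 (w=10); MST = {0-1(w=2) 0-4(w=9) 4-6(w=10)}
step 4: add edge 3-6 (w=10); MST = {0-1(w=2) 0-4(w=9) 3-6(w=10) 4-6(w=10)}
step 5: add edge 2-3 (w=11); MST = {0-1(w=2) 0-4(w=9) 2-3(w=11) 3-6(w=10) 4-6(w=10)}
step 6: add edge 3-5 (w=11); MST = {0-1(w=2) 0-4(w=9) 2-3(w=11) 3-5(w=11) 3-6(w=10) 4-6(w=10)}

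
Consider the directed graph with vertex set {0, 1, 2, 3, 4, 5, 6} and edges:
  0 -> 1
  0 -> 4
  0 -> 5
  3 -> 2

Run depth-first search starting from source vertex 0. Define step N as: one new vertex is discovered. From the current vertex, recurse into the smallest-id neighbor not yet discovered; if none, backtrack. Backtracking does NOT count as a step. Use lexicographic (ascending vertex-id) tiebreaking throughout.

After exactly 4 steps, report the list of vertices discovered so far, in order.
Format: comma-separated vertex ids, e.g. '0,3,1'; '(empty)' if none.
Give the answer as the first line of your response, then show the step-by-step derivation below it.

0,1,4,5

step 1: discover 0; path=0; order=0
step 2: discover 1; path=0>1; order=0,1
step 3: discover 4; path=0>4; order=0,1,4
step 4: discover 5; path=0>5; order=0,1,4,5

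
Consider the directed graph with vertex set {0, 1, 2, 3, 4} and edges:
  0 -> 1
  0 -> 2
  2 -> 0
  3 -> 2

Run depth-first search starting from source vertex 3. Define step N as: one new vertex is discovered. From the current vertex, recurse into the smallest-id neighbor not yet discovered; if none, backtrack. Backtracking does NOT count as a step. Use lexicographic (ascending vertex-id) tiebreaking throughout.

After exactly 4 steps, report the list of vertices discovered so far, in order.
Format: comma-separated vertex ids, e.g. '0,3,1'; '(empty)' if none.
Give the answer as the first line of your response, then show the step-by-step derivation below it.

3,2,0,1

step 1: discover 3; path=3; order=3
step 2: discover 2; path=3>2; order=3,2
step 3: discover 0; path=3>2>0; order=3,2,0
step 4: discover 1; path=3>2>0>1; order=3,2,0,1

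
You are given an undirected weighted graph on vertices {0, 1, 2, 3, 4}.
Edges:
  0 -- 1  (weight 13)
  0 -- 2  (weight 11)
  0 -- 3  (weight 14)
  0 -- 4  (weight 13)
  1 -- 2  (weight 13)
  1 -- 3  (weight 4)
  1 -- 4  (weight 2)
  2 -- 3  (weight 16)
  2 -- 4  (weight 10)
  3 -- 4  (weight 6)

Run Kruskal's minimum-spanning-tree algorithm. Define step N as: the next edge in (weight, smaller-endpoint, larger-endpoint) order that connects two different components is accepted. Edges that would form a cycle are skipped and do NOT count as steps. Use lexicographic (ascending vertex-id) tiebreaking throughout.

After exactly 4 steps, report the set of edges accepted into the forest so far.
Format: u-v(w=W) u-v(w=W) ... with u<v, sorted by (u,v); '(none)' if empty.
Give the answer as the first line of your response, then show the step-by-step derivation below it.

0-2(w=11) 1-3(w=4) 1-4(w=2) 2-4(w=10)

step 1: add edge 1-4 (w=2); MST = {1-4(w=2)}
step 2: add edge 1-3 (w=4); MST = {1-3(w=4) 1-4(w=2)}
step 3: add edge 2-4 (w=10); MST = {1-3(w=4) 1-4(w=2) 2-4(w=10)}
step 4: add edge 0-2 (w=11); MST = {0-2(w=11) 1-3(w=4) 1-4(w=2) 2-4(w=10)}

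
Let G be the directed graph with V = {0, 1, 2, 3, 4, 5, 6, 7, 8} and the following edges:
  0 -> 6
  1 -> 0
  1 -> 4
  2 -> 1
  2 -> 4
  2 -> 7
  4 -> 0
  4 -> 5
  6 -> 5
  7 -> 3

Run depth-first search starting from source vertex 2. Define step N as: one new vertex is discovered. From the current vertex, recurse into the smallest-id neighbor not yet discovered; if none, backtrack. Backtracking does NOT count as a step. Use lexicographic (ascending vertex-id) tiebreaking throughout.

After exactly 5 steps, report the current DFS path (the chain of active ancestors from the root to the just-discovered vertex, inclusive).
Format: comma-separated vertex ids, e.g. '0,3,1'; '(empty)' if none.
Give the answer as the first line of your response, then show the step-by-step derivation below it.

2,1,0,6,5

step 1: discover 2; path=2; order=2
step 2: discover 1; path=2>1; order=2,1
step 3: discover 0; path=2>1>0; order=2,1,0
step 4: discover 6; path=2>1>0>6; order=2,1,0,6
step 5: discover 5; path=2>1>0>6>5; order=2,1,0,6,5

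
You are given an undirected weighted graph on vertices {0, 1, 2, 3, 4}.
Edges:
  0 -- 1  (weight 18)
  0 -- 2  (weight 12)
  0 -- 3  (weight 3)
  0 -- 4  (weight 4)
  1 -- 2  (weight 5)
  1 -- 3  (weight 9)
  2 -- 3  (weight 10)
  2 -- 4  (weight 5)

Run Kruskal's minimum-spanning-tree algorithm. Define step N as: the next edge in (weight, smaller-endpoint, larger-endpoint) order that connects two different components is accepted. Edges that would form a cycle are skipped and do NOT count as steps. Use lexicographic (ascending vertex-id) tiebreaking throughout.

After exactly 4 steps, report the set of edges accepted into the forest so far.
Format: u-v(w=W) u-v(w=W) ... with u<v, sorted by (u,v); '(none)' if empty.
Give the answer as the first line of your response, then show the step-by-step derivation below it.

0-3(w=3) 0-4(w=4) 1-2(w=5) 2-4(w=5)

step 1: add edge 0-3 (w=3); MST = {0-3(w=3)}
step 2: add edge 0-4 (w=4); MST = {0-3(w=3) 0-4(w=4)}
step 3: add edge 1-2 (w=5); MST = {0-3(w=3) 0-4(w=4) 1-2(w=5)}
step 4: add edge 2-4 (w=5); MST = {0-3(w=3) 0-4(w=4) 1-2(w=5) 2-4(w=5)}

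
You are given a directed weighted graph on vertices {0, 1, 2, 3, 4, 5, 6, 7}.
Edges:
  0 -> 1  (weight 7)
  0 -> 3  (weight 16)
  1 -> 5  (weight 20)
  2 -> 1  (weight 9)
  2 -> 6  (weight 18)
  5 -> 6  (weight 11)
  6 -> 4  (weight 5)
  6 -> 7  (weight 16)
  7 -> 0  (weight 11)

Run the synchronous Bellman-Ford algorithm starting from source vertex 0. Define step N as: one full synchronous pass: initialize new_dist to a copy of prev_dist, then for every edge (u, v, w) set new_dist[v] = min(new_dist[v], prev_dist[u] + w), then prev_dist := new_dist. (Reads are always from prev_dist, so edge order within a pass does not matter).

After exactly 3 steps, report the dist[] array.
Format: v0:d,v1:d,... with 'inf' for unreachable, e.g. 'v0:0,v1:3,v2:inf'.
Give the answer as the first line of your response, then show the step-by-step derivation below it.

v0:0,v1:7,v2:inf,v3:16,v4:inf,v5:27,v6:38,v7:inf

step 1: dist = v0:0,v1:7,v2:inf,v3:16,v4:inf,v5:inf,v6:inf,v7:inf
step 2: dist = v0:0,v1:7,v2:inf,v3:16,v4:inf,v5:27,v6:inf,v7:inf
step 3: dist = v0:0,v1:7,v2:inf,v3:16,v4:inf,v5:27,v6:38,v7:inf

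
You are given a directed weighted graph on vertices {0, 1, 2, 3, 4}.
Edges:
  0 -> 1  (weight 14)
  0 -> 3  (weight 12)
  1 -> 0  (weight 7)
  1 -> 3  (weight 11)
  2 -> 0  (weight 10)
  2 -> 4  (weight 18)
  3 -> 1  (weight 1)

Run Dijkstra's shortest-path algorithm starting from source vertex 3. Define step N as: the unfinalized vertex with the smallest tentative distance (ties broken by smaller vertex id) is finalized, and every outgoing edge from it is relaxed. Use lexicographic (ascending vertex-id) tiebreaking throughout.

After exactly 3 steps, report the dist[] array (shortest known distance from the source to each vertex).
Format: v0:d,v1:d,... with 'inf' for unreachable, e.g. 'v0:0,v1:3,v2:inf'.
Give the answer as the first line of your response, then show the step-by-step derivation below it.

v0:8,v1:1,v2:inf,v3:0,v4:inf

step 1: dist = v0:inf,v1:1,v2:inf,v3:0,v4:inf
step 2: dist = v0:8,v1:1,v2:inf,v3:0,v4:inf
step 3: dist = v0:8,v1:1,v2:inf,v3:0,v4:inf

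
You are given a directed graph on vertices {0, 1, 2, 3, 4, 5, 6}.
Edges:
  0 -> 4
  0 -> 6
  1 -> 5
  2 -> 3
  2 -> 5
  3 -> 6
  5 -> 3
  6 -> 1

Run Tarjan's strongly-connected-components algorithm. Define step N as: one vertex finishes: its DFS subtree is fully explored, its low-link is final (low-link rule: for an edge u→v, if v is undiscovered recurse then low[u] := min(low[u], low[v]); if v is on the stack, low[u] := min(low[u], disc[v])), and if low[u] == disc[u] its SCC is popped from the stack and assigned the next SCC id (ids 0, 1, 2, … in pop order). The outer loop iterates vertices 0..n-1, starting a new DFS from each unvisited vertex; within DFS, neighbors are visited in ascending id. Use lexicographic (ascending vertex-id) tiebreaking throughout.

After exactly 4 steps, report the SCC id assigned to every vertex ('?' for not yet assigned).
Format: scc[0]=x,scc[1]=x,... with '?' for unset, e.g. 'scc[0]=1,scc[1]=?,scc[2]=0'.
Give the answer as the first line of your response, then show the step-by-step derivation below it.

scc[0]=?,scc[1]=?,scc[2]=?,scc[3]=?,scc[4]=0,scc[5]=?,scc[6]=?

step 1: low=(low[0]=0,low[1]=?,low[2]=?,low[3]=?,low[4]=1,low[5]=?,low[6]=?); scc=(scc[0]=?,scc[1]=?,scc[2]=?,scc[3]=?,scc[4]=0,scc[5]=?,scc[6]=?)
step 2: low=(low[0]=0,low[1]=3,low[2]=?,low[3]=2,low[4]=1,low[5]=4,low[6]=2); scc=(scc[0]=?,scc[1]=?,scc[2]=?,scc[3]=?,scc[4]=0,scc[5]=?,scc[6]=?)
step 3: low=(low[0]=0,low[1]=3,low[2]=?,low[3]=2,low[4]=1,low[5]=2,low[6]=2); scc=(scc[0]=?,scc[1]=?,scc[2]=?,scc[3]=?,scc[4]=0,scc[5]=?,scc[6]=?)
step 4: low=(low[0]=0,low[1]=2,low[2]=?,low[3]=2,low[4]=1,low[5]=2,low[6]=2); scc=(scc[0]=?,scc[1]=?,scc[2]=?,scc[3]=?,scc[4]=0,scc[5]=?,scc[6]=?)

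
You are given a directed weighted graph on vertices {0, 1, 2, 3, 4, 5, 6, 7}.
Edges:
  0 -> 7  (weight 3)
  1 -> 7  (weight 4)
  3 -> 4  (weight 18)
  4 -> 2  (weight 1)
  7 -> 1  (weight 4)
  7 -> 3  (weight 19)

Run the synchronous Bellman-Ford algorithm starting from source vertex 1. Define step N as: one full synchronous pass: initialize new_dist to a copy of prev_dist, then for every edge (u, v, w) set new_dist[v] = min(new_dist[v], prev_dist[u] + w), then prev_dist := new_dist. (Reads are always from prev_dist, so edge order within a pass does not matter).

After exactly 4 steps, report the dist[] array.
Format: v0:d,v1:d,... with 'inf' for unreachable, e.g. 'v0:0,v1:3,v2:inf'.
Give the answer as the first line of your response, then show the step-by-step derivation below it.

v0:inf,v1:0,v2:42,v3:23,v4:41,v5:inf,v6:inf,v7:4

step 1: dist = v0:inf,v1:0,v2:inf,v3:inf,v4:inf,v5:inf,v6:inf,v7:4
step 2: dist = v0:inf,v1:0,v2:inf,v3:23,v4:inf,v5:inf,v6:inf,v7:4
step 3: dist = v0:inf,v1:0,v2:inf,v3:23,v4:41,v5:inf,v6:inf,v7:4
step 4: dist = v0:inf,v1:0,v2:42,v3:23,v4:41,v5:inf,v6:inf,v7:4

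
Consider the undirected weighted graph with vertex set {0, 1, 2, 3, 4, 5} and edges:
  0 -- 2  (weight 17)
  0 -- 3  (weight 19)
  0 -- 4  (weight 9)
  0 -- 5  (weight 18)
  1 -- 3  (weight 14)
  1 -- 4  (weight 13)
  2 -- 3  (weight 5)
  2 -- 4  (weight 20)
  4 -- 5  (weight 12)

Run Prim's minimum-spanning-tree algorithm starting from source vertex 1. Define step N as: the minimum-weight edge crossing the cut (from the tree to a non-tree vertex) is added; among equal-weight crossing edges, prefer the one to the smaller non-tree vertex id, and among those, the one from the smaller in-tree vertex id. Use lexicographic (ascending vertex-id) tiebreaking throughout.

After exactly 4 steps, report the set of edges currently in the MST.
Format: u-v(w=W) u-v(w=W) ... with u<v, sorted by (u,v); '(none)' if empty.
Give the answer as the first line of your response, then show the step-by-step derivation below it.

0-4(w=9) 1-3(w=14) 1-4(w=13) 4-5(w=12)

step 1: add edge 1-4 (w=13); MST = {1-4(w=13)}
step 2: add edge 0-4 (w=9); MST = {0-4(w=9) 1-4(w=13)}
step 3: add edge 4-5 (w=12); MST = {0-4(w=9) 1-4(w=13) 4-5(w=12)}
step 4: add edge 1-3 (w=14); MST = {0-4(w=9) 1-3(w=14) 1-4(w=13) 4-5(w=12)}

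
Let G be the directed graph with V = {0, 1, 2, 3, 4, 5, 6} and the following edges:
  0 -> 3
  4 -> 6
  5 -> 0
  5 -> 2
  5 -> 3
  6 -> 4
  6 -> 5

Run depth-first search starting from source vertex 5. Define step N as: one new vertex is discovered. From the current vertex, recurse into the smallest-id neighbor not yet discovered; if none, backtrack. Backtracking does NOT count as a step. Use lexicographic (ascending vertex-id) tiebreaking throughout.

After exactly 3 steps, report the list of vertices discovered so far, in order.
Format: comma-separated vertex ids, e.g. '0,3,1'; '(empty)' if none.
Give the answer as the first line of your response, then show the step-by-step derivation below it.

5,0,3

step 1: discover 5; path=5; order=5
step 2: discover 0; path=5>0; order=5,0
step 3: discover 3; path=5>0>3; order=5,0,3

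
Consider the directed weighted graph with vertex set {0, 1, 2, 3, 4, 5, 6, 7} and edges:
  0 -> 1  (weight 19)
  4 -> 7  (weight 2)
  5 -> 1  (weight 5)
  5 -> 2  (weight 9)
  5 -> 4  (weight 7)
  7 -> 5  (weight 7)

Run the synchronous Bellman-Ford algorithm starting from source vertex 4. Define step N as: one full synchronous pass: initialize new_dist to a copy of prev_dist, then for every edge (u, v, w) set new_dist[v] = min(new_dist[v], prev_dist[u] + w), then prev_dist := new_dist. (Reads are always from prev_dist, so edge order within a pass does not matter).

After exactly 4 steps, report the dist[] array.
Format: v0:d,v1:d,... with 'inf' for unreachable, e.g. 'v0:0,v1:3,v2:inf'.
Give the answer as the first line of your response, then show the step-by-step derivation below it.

v0:inf,v1:14,v2:18,v3:inf,v4:0,v5:9,v6:inf,v7:2

step 1: dist = v0:inf,v1:inf,v2:inf,v3:inf,v4:0,v5:inf,v6:inf,v7:2
step 2: dist = v0:inf,v1:inf,v2:inf,v3:inf,v4:0,v5:9,v6:inf,v7:2
step 3: dist = v0:inf,v1:14,v2:18,v3:inf,v4:0,v5:9,v6:inf,v7:2
step 4: dist = v0:inf,v1:14,v2:18,v3:inf,v4:0,v5:9,v6:inf,v7:2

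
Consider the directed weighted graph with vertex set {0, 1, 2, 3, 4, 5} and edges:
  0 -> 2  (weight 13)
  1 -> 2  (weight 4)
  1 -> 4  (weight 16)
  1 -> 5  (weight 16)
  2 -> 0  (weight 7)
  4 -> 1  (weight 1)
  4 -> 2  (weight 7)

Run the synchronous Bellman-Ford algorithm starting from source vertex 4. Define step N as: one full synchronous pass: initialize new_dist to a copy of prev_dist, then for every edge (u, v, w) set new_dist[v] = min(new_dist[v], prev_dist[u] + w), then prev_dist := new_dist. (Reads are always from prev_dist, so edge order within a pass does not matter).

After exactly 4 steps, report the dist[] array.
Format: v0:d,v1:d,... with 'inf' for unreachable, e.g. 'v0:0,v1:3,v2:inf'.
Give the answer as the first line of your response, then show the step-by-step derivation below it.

v0:12,v1:1,v2:5,v3:inf,v4:0,v5:17

step 1: dist = v0:inf,v1:1,v2:7,v3:inf,v4:0,v5:inf
step 2: dist = v0:14,v1:1,v2:5,v3:inf,v4:0,v5:17
step 3: dist = v0:12,v1:1,v2:5,v3:inf,v4:0,v5:17
step 4: dist = v0:12,v1:1,v2:5,v3:inf,v4:0,v5:17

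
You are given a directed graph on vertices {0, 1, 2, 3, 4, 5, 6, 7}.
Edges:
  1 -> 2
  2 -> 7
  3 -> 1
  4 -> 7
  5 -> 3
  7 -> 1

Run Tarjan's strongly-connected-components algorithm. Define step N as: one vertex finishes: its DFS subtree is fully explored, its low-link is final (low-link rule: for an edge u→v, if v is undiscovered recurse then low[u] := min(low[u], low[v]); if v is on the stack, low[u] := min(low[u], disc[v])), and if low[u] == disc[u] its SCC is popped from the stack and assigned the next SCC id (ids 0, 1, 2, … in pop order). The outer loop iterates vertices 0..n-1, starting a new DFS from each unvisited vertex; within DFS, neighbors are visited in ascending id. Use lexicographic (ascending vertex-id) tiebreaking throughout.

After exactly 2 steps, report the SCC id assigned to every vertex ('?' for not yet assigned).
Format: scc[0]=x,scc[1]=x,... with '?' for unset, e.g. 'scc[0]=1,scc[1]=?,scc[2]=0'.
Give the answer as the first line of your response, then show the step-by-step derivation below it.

scc[0]=0,scc[1]=?,scc[2]=?,scc[3]=?,scc[4]=?,scc[5]=?,scc[6]=?,scc[7]=?

step 1: low=(low[0]=0,low[1]=?,low[2]=?,low[3]=?,low[4]=?,low[5]=?,low[6]=?,low[7]=?); scc=(scc[0]=0,scc[1]=?,scc[2]=?,scc[3]=?,scc[4]=?,scc[5]=?,scc[6]=?,scc[7]=?)
step 2: low=(low[0]=0,low[1]=1,low[2]=2,low[3]=?,low[4]=?,low[5]=?,low[6]=?,low[7]=1); scc=(scc[0]=0,scc[1]=?,scc[2]=?,scc[3]=?,scc[4]=?,scc[5]=?,scc[6]=?,scc[7]=?)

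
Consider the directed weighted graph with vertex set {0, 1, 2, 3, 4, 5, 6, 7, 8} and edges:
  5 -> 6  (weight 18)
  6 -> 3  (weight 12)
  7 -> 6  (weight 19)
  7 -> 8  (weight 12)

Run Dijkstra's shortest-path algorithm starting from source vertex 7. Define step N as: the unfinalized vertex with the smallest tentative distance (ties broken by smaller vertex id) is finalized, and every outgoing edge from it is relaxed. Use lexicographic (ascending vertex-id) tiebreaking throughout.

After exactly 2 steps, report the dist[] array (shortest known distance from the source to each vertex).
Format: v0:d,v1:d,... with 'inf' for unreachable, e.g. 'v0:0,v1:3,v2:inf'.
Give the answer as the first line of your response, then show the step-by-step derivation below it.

v0:inf,v1:inf,v2:inf,v3:inf,v4:inf,v5:inf,v6:19,v7:0,v8:12

step 1: dist = v0:inf,v1:inf,v2:inf,v3:inf,v4:inf,v5:inf,v6:19,v7:0,v8:12
step 2: dist = v0:inf,v1:inf,v2:inf,v3:inf,v4:inf,v5:inf,v6:19,v7:0,v8:12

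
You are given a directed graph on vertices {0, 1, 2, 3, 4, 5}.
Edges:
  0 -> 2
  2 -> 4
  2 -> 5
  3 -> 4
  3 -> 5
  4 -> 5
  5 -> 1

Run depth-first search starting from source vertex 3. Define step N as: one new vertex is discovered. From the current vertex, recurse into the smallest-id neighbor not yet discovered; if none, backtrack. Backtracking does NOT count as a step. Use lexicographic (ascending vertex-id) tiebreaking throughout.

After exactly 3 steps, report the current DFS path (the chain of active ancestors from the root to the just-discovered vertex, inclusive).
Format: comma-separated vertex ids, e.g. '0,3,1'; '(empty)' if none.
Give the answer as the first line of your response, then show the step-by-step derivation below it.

3,4,5

step 1: discover 3; path=3; order=3
step 2: discover 4; path=3>4; order=3,4
step 3: discover 5; path=3>4>5; order=3,4,5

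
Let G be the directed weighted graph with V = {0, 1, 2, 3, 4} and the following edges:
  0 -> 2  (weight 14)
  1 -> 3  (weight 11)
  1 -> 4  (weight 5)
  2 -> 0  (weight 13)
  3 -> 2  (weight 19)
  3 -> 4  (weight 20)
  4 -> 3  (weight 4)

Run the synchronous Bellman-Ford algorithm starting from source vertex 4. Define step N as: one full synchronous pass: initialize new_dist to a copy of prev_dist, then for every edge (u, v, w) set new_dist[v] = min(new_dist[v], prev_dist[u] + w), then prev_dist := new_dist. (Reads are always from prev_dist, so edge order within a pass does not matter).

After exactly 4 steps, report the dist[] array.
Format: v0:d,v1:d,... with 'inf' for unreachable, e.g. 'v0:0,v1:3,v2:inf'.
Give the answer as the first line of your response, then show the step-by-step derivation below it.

v0:36,v1:inf,v2:23,v3:4,v4:0

step 1: dist = v0:inf,v1:inf,v2:inf,v3:4,v4:0
step 2: dist = v0:inf,v1:inf,v2:23,v3:4,v4:0
step 3: dist = v0:36,v1:inf,v2:23,v3:4,v4:0
step 4: dist = v0:36,v1:inf,v2:23,v3:4,v4:0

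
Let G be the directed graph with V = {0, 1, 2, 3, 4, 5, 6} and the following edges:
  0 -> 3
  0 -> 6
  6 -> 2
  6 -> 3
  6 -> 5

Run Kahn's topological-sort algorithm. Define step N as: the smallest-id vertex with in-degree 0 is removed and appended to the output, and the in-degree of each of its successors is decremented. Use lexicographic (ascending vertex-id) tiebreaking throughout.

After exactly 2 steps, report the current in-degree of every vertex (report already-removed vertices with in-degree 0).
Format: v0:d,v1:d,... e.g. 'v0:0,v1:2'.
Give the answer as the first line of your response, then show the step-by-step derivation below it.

v0:0,v1:0,v2:1,v3:1,v4:0,v5:1,v6:0

step 1: output 0; order=[0]; indeg=(0,0,1,1,0,1,0)
step 2: output 1; order=[0,1]; indeg=(0,0,1,1,0,1,0)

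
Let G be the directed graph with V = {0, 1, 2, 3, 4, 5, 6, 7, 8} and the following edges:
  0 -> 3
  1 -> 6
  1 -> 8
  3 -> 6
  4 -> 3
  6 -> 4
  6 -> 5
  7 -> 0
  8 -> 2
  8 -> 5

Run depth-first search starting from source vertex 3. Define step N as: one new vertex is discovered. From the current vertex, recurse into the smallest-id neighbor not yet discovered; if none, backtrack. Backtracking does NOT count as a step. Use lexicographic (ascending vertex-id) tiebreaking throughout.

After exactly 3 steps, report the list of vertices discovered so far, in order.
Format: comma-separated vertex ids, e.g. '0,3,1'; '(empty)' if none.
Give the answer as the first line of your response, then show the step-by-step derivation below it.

3,6,4

step 1: discover 3; path=3; order=3
step 2: discover 6; path=3>6; order=3,6
step 3: discover 4; path=3>6>4; order=3,6,4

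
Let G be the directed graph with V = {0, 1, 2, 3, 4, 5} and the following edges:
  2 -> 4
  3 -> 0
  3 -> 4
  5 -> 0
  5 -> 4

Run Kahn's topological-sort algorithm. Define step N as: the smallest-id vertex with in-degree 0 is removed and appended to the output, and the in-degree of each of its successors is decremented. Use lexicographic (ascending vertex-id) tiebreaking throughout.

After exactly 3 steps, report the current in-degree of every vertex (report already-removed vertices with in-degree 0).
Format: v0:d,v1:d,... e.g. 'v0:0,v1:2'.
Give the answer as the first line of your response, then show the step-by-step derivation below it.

v0:1,v1:0,v2:0,v3:0,v4:1,v5:0

step 1: output 1; order=[1]; indeg=(2,0,0,0,3,0)
step 2: output 2; order=[1,2]; indeg=(2,0,0,0,2,0)
step 3: output 3; order=[1,2,3]; indeg=(1,0,0,0,1,0)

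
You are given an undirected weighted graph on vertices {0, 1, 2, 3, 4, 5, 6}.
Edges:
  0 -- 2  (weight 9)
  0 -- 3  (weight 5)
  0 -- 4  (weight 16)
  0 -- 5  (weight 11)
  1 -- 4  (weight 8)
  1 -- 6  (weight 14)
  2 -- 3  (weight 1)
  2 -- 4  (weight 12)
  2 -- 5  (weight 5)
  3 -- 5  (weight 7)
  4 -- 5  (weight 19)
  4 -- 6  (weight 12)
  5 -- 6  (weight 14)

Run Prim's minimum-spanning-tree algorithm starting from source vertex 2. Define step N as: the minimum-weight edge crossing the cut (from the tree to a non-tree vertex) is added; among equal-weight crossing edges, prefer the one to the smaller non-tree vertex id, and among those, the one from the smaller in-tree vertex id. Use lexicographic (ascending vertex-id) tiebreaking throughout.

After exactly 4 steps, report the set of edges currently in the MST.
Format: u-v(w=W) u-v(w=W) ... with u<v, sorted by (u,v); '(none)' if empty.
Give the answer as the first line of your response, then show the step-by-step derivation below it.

0-3(w=5) 2-3(w=1) 2-4(w=12) 2-5(w=5)

step 1: add edge 2-3 (w=1); MST = {2-3(w=1)}
step 2: add edge 0-3 (w=5); MST = {0-3(w=5) 2-3(w=1)}
step 3: add edge 2-5 (w=5); MST = {0-3(w=5) 2-3(w=1) 2-5(w=5)}
step 4: add edge 2-4 (w=12); MST = {0-3(w=5) 2-3(w=1) 2-4(w=12) 2-5(w=5)}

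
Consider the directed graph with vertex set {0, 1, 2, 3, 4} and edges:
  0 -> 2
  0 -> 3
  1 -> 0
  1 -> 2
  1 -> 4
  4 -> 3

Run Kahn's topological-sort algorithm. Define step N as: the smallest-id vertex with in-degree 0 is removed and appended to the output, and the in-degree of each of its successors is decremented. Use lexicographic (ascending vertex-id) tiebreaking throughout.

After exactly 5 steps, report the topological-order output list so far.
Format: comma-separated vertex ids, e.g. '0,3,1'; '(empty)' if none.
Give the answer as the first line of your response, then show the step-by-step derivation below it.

1,0,2,4,3

step 1: output 1; order=[1]; indeg=(0,0,1,2,0)
step 2: output 0; order=[1,0]; indeg=(0,0,0,1,0)
step 3: output 2; order=[1,0,2]; indeg=(0,0,0,1,0)
step 4: output 4; order=[1,0,2,4]; indeg=(0,0,0,0,0)
step 5: output 3; order=[1,0,2,4,3]; indeg=(0,0,0,0,0)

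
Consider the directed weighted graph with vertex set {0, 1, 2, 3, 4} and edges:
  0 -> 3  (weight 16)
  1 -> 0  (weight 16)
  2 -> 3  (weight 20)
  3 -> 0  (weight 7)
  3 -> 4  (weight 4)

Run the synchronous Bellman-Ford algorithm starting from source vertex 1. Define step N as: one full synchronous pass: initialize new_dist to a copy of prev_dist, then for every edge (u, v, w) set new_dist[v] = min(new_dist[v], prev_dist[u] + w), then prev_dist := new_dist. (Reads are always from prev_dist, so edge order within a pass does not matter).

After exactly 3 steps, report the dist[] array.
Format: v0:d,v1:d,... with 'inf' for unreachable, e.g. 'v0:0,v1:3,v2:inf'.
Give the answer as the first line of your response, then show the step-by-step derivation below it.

v0:16,v1:0,v2:inf,v3:32,v4:36

step 1: dist = v0:16,v1:0,v2:inf,v3:inf,v4:inf
step 2: dist = v0:16,v1:0,v2:inf,v3:32,v4:inf
step 3: dist = v0:16,v1:0,v2:inf,v3:32,v4:36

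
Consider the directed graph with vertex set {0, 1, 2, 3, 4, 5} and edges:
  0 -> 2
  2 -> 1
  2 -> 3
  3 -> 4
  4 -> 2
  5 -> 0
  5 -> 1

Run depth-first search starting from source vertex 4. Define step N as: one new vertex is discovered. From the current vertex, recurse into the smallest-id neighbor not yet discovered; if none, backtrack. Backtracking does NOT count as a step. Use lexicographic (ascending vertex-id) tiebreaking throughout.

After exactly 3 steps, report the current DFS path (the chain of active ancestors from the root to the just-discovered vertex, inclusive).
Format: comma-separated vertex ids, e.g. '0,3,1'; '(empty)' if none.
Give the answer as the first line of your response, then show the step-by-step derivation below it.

4,2,1

step 1: discover 4; path=4; order=4
step 2: discover 2; path=4>2; order=4,2
step 3: discover 1; path=4>2>1; order=4,2,1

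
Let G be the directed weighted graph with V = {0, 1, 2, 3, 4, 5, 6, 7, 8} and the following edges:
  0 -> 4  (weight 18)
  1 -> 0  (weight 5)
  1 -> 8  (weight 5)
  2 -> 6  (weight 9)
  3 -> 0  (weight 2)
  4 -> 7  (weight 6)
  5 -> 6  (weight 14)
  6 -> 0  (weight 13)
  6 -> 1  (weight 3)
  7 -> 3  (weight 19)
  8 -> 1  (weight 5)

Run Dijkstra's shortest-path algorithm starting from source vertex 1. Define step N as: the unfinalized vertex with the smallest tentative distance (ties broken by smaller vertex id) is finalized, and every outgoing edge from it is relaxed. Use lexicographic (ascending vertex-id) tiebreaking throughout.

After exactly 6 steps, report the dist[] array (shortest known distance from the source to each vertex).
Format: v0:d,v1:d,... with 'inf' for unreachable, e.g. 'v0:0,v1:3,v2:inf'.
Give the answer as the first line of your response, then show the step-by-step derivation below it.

v0:5,v1:0,v2:inf,v3:48,v4:23,v5:inf,v6:inf,v7:29,v8:5

step 1: dist = v0:5,v1:0,v2:inf,v3:inf,v4:inf,v5:inf,v6:inf,v7:inf,v8:5
step 2: dist = v0:5,v1:0,v2:inf,v3:inf,v4:23,v5:inf,v6:inf,v7:inf,v8:5
step 3: dist = v0:5,v1:0,v2:inf,v3:inf,v4:23,v5:inf,v6:inf,v7:inf,v8:5
step 4: dist = v0:5,v1:0,v2:inf,v3:inf,v4:23,v5:inf,v6:inf,v7:29,v8:5
step 5: dist = v0:5,v1:0,v2:inf,v3:48,v4:23,v5:inf,v6:inf,v7:29,v8:5
step 6: dist = v0:5,v1:0,v2:inf,v3:48,v4:23,v5:inf,v6:inf,v7:29,v8:5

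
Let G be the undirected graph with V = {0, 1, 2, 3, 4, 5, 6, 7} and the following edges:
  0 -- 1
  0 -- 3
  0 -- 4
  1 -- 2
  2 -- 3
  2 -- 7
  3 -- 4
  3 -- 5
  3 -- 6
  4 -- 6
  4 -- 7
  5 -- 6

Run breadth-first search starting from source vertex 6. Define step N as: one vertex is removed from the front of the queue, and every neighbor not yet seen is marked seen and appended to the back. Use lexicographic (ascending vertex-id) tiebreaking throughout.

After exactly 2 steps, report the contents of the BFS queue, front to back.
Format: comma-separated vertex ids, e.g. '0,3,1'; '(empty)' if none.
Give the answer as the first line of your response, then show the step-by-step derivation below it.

4,5,0,2

step 1: dequeue 6; queue=[3,4,5]; order=6
step 2: dequeue 3; queue=[4,5,0,2]; order=6,3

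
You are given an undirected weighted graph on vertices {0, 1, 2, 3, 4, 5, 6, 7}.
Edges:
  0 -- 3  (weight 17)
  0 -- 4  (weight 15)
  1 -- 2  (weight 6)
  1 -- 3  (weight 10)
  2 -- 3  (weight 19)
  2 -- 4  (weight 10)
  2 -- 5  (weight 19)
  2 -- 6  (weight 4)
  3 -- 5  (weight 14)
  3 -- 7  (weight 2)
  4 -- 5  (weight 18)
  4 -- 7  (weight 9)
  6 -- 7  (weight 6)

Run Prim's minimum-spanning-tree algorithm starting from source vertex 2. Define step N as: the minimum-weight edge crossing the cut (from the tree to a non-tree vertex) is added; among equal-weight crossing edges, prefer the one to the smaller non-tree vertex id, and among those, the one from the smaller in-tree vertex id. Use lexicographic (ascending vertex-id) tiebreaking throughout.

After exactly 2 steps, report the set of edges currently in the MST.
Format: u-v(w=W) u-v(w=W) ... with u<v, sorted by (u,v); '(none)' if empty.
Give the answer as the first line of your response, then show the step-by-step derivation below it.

1-2(w=6) 2-6(w=4)

step 1: add edge 2-6 (w=4); MST = {2-6(w=4)}
step 2: add edge 1-2 (w=6); MST = {1-2(w=6) 2-6(w=4)}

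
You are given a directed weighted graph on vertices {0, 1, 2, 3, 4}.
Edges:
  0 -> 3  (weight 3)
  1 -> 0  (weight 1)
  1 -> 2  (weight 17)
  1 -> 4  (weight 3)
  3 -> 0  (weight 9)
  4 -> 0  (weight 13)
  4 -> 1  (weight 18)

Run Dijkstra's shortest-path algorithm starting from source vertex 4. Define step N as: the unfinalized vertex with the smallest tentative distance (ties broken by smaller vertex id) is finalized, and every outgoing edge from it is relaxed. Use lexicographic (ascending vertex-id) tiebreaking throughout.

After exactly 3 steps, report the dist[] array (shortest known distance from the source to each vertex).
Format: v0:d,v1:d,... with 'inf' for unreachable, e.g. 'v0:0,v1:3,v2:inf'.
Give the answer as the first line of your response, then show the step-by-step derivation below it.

v0:13,v1:18,v2:inf,v3:16,v4:0

step 1: dist = v0:13,v1:18,v2:inf,v3:inf,v4:0
step 2: dist = v0:13,v1:18,v2:inf,v3:16,v4:0
step 3: dist = v0:13,v1:18,v2:inf,v3:16,v4:0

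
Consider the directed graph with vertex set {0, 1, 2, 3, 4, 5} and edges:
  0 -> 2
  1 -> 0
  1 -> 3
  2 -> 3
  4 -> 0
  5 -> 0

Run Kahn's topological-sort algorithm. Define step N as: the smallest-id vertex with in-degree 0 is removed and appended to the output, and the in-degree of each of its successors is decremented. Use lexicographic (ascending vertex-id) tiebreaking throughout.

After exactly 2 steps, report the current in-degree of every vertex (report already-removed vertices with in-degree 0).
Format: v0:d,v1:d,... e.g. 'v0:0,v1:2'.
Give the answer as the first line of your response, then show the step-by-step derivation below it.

v0:1,v1:0,v2:1,v3:1,v4:0,v5:0

step 1: output 1; order=[1]; indeg=(2,0,1,1,0,0)
step 2: output 4; order=[1,4]; indeg=(1,0,1,1,0,0)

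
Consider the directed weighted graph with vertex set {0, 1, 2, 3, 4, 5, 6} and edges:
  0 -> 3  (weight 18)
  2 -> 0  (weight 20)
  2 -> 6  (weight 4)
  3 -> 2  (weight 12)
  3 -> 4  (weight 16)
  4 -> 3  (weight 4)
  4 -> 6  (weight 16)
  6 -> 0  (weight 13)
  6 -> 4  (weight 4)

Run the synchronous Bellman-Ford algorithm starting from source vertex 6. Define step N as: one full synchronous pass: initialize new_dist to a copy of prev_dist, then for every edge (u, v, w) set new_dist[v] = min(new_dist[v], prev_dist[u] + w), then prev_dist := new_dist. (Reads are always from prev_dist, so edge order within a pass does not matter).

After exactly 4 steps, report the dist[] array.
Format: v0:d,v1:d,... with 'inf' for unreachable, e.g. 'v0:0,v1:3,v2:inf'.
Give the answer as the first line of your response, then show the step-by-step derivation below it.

v0:13,v1:inf,v2:20,v3:8,v4:4,v5:inf,v6:0

step 1: dist = v0:13,v1:inf,v2:inf,v3:inf,v4:4,v5:inf,v6:0
step 2: dist = v0:13,v1:inf,v2:inf,v3:8,v4:4,v5:inf,v6:0
step 3: dist = v0:13,v1:inf,v2:20,v3:8,v4:4,v5:inf,v6:0
step 4: dist = v0:13,v1:inf,v2:20,v3:8,v4:4,v5:inf,v6:0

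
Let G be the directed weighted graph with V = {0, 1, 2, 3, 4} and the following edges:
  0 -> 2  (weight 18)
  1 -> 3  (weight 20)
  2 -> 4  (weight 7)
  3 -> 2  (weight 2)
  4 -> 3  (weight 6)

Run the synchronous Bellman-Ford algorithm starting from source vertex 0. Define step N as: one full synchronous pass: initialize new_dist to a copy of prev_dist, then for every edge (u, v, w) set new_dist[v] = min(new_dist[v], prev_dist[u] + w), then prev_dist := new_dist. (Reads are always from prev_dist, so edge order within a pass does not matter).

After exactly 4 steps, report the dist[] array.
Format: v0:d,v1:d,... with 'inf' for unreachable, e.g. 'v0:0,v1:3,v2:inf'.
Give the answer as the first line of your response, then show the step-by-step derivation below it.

v0:0,v1:inf,v2:18,v3:31,v4:25

step 1: dist = v0:0,v1:inf,v2:18,v3:inf,v4:inf
step 2: dist = v0:0,v1:inf,v2:18,v3:inf,v4:25
step 3: dist = v0:0,v1:inf,v2:18,v3:31,v4:25
step 4: dist = v0:0,v1:inf,v2:18,v3:31,v4:25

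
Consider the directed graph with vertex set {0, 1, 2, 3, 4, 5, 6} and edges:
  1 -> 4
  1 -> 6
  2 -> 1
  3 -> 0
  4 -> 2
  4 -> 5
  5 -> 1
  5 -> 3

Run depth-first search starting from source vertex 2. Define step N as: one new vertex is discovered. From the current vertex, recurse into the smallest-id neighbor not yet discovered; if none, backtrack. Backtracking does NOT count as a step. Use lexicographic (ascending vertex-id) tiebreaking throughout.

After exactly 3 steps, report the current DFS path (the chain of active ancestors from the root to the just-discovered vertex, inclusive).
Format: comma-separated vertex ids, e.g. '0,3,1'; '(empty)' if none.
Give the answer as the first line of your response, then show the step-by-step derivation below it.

2,1,4

step 1: discover 2; path=2; order=2
step 2: discover 1; path=2>1; order=2,1
step 3: discover 4; path=2>1>4; order=2,1,4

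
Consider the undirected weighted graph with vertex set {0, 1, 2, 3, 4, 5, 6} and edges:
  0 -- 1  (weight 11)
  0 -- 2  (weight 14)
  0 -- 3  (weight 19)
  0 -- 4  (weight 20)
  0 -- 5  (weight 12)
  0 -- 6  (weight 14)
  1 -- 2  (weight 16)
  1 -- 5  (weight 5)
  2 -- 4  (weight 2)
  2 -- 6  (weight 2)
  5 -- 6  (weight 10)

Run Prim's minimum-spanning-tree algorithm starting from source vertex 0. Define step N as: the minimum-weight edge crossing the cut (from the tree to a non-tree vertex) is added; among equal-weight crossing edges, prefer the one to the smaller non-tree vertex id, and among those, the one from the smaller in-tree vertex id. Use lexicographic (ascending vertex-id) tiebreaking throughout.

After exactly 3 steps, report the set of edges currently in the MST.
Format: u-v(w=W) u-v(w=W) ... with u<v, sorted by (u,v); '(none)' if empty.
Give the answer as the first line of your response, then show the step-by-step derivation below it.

0-1(w=11) 1-5(w=5) 5-6(w=10)

step 1: add edge 0-1 (w=11); MST = {0-1(w=11)}
step 2: add edge 1-5 (w=5); MST = {0-1(w=11) 1-5(w=5)}
step 3: add edge 5-6 (w=10); MST = {0-1(w=11) 1-5(w=5) 5-6(w=10)}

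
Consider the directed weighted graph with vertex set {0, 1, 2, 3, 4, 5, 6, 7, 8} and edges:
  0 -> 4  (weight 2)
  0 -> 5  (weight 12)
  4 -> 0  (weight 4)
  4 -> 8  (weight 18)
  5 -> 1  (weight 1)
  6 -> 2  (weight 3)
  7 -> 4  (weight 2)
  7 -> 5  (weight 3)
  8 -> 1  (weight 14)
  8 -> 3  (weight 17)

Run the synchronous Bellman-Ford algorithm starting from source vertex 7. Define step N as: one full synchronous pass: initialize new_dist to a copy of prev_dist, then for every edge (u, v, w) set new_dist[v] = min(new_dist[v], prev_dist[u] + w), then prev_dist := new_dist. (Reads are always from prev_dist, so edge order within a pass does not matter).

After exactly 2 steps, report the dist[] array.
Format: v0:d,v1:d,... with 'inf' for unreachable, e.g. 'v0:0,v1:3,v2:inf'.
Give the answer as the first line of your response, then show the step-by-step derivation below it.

v0:6,v1:4,v2:inf,v3:inf,v4:2,v5:3,v6:inf,v7:0,v8:20

step 1: dist = v0:inf,v1:inf,v2:inf,v3:inf,v4:2,v5:3,v6:inf,v7:0,v8:inf
step 2: dist = v0:6,v1:4,v2:inf,v3:inf,v4:2,v5:3,v6:inf,v7:0,v8:20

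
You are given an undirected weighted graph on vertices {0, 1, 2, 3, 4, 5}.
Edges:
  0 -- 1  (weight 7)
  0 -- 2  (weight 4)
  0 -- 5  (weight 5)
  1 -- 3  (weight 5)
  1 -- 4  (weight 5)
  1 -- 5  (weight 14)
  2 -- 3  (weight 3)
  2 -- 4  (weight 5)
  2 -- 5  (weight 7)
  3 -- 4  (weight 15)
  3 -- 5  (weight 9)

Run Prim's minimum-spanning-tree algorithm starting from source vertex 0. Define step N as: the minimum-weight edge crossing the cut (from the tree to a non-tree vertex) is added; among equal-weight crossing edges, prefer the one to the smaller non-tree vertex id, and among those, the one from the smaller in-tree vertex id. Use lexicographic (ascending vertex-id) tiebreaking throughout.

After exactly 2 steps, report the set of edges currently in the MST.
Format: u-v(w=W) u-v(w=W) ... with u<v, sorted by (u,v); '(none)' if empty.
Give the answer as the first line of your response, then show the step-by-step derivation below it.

0-2(w=4) 2-3(w=3)

step 1: add edge 0-2 (w=4); MST = {0-2(w=4)}
step 2: add edge 2-3 (w=3); MST = {0-2(w=4) 2-3(w=3)}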